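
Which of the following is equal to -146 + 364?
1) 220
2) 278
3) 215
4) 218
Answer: 4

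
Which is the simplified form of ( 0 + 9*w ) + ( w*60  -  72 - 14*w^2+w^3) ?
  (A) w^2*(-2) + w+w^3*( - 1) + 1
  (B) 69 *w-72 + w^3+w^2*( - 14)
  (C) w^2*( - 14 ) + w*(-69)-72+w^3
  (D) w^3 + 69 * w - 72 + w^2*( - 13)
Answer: B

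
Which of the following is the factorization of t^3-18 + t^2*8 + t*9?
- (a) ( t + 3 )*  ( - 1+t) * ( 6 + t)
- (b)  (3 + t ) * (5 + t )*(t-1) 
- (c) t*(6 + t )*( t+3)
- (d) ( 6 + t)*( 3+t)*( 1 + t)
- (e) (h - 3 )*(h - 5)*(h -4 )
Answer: a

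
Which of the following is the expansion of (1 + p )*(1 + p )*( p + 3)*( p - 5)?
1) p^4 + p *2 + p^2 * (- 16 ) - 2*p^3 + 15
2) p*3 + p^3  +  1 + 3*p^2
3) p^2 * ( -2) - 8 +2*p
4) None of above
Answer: 4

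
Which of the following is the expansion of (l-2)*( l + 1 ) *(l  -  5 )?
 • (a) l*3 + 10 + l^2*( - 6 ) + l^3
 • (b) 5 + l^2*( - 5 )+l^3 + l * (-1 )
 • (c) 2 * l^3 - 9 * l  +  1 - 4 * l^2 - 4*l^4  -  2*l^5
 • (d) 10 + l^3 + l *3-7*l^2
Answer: a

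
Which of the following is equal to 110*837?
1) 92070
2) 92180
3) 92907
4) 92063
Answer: 1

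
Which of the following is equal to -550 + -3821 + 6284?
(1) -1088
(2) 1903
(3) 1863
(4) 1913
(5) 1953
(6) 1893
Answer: 4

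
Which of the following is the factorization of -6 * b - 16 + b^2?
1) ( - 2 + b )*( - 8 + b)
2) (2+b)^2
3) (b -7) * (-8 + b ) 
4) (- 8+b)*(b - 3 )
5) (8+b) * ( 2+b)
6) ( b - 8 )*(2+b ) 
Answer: 6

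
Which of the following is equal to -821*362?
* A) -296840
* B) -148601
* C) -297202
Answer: C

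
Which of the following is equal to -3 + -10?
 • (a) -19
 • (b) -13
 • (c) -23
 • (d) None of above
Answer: b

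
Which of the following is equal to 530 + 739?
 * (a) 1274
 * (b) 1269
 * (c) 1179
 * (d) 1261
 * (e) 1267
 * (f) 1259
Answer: b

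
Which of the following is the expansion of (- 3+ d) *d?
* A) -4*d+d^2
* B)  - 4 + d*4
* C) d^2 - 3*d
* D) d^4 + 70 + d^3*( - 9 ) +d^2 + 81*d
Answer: C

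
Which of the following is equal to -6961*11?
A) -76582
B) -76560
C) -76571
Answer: C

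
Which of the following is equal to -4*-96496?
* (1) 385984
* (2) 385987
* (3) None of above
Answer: 1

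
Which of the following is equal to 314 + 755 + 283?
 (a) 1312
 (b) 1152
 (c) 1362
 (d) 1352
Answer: d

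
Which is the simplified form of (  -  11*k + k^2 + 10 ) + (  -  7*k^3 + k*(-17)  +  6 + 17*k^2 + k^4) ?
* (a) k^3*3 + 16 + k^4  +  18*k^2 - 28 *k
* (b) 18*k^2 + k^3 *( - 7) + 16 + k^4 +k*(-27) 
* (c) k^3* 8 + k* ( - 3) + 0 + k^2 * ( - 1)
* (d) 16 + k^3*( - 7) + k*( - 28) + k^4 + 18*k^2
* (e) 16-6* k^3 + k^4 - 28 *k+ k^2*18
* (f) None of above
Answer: d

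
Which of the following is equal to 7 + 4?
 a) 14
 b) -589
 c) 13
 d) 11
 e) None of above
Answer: d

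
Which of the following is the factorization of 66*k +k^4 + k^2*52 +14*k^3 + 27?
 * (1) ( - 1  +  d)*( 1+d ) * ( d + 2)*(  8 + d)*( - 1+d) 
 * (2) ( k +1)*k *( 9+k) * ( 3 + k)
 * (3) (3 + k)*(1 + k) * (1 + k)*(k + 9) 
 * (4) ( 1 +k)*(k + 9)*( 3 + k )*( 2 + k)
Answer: 3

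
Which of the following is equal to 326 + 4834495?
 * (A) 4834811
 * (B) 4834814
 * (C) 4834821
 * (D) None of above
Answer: C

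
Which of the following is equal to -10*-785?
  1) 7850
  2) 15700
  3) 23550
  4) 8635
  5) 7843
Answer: 1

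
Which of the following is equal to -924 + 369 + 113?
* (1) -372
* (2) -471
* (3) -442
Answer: 3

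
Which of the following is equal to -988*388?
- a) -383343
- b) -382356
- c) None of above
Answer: c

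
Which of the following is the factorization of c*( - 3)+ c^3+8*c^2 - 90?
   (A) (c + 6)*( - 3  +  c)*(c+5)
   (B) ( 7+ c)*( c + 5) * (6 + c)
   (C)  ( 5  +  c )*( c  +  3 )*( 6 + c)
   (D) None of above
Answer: A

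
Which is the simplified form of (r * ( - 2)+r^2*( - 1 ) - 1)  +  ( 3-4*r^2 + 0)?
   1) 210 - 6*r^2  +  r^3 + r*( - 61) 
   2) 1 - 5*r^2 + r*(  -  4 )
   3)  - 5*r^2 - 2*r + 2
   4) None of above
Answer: 3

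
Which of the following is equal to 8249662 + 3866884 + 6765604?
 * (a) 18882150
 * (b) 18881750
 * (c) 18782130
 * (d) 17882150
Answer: a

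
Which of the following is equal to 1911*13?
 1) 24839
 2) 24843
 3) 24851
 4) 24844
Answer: 2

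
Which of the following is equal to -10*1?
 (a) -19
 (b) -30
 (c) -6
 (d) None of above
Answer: d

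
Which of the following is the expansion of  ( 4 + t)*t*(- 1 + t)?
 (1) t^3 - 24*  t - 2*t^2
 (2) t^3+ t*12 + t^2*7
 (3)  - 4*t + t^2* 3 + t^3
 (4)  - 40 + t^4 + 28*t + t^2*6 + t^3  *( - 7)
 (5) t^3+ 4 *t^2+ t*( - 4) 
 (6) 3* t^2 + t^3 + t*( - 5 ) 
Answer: 3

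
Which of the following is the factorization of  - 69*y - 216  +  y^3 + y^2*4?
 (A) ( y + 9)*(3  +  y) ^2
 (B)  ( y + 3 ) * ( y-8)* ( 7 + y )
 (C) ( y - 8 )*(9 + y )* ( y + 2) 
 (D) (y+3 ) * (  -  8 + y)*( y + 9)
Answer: D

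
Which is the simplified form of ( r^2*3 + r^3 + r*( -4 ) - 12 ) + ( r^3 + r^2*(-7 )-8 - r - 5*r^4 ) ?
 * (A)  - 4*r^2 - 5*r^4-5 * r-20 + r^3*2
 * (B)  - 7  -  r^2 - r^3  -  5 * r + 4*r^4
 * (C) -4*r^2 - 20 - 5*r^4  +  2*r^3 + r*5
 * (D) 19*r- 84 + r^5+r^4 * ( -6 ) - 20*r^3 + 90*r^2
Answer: A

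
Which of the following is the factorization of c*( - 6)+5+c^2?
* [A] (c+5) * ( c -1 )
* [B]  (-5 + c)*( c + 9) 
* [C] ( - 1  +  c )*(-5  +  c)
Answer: C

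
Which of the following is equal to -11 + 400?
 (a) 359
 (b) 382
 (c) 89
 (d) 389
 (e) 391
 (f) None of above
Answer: d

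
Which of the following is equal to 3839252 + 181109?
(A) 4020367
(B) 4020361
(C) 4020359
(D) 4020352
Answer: B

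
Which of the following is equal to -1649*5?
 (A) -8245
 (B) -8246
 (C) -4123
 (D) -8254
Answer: A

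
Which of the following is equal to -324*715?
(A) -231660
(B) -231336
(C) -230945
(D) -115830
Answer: A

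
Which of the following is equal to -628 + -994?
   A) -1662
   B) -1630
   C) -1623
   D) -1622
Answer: D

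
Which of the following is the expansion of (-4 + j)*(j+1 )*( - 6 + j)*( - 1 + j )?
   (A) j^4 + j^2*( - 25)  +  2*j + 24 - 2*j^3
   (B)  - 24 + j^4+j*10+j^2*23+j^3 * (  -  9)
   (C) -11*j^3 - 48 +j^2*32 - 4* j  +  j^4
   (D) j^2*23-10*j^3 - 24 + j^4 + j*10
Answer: D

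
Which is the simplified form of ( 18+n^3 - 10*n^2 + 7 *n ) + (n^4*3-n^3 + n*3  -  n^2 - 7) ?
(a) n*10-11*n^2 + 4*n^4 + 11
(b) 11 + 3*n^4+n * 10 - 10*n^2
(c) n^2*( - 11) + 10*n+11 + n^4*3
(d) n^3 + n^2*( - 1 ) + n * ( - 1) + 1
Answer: c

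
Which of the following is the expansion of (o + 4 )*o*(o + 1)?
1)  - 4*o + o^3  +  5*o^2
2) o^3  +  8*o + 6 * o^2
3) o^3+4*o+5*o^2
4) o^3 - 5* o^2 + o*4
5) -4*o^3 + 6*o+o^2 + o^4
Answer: 3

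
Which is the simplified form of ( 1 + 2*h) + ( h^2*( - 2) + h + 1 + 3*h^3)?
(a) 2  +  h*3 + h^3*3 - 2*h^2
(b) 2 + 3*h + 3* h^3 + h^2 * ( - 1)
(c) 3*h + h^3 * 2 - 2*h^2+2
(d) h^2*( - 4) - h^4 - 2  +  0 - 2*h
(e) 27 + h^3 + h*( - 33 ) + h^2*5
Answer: a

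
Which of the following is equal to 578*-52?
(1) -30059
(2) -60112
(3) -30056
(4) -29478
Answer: 3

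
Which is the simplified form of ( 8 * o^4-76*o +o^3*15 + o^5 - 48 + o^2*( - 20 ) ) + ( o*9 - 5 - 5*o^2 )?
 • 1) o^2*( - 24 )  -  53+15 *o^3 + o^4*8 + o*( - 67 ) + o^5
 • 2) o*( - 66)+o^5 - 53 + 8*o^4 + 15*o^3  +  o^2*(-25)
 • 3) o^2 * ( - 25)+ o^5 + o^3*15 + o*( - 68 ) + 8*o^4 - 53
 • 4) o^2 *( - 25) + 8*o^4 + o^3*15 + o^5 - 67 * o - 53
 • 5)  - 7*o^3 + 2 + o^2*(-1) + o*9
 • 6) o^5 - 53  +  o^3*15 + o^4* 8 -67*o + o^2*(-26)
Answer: 4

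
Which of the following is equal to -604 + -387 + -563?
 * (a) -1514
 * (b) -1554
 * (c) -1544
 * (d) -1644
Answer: b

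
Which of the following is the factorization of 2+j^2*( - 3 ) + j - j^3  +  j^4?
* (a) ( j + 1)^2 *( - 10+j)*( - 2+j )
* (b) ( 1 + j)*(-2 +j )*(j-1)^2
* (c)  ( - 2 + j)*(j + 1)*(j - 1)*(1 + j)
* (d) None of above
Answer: c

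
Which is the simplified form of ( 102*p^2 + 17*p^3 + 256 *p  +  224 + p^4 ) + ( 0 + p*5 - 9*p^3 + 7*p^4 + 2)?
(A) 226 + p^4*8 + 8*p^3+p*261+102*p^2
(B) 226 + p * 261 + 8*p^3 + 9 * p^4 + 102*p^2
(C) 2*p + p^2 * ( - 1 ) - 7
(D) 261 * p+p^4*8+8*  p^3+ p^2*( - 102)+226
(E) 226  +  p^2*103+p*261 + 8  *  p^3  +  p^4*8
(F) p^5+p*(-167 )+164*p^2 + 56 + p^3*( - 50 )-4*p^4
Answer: A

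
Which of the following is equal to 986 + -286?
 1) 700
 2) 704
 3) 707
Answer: 1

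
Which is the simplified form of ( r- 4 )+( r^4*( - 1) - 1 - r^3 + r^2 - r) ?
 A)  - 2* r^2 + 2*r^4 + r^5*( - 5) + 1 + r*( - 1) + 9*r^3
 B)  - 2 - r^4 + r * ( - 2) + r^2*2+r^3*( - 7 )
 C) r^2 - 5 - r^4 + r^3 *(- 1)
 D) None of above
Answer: C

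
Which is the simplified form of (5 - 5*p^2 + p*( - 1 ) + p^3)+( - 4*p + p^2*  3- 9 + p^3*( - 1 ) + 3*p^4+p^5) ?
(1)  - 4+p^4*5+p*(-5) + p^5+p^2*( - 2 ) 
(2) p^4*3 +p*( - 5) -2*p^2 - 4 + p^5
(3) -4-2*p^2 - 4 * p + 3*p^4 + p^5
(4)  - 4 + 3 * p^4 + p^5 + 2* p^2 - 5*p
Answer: 2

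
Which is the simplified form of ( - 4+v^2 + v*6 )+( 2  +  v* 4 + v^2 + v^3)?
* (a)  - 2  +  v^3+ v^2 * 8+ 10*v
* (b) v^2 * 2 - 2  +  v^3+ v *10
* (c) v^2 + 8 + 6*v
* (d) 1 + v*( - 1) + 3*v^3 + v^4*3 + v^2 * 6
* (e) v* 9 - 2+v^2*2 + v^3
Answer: b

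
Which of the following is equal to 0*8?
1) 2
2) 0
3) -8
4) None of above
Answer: 2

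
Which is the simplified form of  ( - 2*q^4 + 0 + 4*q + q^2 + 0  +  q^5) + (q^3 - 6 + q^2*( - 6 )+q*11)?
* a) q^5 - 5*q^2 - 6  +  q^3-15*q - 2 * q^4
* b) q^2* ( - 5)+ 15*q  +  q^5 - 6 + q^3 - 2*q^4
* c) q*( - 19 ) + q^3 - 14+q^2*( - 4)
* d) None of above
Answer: b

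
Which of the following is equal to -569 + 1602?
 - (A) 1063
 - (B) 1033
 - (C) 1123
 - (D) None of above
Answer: B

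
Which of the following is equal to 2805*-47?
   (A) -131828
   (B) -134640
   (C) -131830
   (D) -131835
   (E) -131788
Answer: D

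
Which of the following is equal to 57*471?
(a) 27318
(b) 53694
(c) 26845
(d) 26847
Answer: d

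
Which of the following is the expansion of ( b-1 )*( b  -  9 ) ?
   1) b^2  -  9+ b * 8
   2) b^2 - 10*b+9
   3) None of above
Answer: 2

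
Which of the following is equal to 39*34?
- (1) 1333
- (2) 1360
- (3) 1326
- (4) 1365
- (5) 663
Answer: 3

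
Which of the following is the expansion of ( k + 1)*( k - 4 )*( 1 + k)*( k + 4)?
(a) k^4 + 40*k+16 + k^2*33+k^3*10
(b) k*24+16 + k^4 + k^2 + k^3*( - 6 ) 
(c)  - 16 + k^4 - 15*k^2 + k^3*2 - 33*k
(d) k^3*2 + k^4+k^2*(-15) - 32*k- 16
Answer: d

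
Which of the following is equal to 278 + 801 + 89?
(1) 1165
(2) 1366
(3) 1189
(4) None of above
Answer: 4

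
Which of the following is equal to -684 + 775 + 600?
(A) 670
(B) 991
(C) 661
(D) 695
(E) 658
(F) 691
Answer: F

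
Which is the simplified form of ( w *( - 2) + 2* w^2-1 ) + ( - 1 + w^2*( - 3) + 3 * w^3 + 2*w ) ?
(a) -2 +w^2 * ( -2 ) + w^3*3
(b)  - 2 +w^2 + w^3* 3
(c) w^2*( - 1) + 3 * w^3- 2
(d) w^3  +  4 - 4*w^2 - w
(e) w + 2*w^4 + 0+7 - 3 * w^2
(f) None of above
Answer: c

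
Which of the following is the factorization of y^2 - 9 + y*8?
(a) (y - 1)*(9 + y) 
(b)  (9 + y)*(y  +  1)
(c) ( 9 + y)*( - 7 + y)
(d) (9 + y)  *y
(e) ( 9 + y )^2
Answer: a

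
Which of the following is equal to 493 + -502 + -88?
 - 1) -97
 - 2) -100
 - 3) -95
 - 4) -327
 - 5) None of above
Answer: 1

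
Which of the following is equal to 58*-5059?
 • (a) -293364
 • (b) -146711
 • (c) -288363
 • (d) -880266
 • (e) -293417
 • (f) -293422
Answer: f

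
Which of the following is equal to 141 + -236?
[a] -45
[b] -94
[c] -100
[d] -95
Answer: d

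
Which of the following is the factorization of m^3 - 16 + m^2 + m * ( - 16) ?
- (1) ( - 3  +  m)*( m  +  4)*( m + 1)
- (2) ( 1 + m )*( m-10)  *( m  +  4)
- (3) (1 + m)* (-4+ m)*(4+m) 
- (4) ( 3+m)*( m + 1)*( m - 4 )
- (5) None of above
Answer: 3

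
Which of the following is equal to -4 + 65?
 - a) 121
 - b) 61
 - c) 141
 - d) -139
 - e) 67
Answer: b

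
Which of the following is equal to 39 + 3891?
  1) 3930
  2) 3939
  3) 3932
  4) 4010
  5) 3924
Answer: 1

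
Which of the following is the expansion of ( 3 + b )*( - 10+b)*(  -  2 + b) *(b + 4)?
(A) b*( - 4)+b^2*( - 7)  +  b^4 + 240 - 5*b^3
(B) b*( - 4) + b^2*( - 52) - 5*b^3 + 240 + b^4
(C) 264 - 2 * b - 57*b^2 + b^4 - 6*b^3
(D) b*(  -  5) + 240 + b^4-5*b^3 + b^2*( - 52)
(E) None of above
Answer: B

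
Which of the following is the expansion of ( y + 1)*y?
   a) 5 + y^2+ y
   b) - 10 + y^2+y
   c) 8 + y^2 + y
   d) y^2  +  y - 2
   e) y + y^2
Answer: e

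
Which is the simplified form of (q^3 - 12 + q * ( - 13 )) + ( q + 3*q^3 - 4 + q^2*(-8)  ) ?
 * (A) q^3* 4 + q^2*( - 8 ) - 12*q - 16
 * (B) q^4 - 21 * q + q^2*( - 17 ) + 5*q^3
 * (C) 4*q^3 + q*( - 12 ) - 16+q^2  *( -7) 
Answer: A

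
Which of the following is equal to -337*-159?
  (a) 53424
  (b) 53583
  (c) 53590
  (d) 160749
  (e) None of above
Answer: b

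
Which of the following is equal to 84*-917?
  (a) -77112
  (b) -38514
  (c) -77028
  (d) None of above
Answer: c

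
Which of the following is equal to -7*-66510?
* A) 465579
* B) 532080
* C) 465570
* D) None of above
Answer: C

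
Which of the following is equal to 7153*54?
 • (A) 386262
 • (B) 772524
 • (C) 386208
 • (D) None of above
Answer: A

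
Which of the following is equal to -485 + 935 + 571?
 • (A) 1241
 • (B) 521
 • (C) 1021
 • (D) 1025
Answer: C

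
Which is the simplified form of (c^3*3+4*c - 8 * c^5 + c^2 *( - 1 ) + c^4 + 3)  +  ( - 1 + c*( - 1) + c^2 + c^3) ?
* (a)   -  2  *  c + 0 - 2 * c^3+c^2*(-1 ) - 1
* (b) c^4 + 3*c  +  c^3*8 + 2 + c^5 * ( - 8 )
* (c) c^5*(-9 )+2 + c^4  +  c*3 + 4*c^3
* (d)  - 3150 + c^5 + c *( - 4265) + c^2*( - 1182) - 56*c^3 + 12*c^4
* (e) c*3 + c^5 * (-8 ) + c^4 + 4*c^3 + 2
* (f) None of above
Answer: e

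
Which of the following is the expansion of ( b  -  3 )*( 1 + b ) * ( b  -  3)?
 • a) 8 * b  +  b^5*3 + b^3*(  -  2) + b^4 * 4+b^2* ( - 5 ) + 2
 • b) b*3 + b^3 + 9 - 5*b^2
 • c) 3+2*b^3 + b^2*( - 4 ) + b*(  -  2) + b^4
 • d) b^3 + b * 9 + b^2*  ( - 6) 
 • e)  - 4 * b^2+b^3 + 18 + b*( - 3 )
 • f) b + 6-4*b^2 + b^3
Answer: b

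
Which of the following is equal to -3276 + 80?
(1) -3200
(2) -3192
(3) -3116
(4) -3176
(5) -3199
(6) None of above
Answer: 6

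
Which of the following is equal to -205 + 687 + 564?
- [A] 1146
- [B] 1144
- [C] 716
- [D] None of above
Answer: D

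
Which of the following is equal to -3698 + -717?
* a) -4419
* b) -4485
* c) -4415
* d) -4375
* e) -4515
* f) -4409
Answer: c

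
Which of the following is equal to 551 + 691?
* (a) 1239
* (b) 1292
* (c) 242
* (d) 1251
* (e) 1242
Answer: e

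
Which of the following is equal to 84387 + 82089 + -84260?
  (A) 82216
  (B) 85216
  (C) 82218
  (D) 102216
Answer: A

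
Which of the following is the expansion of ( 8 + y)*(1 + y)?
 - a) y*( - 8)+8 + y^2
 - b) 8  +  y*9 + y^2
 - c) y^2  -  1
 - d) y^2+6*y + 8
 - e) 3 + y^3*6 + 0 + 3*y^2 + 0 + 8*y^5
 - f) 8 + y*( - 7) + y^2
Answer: b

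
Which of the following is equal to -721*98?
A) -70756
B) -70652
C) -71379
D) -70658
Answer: D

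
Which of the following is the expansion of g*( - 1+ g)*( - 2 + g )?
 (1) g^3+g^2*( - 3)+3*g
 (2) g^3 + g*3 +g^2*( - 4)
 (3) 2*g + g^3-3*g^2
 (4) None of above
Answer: 3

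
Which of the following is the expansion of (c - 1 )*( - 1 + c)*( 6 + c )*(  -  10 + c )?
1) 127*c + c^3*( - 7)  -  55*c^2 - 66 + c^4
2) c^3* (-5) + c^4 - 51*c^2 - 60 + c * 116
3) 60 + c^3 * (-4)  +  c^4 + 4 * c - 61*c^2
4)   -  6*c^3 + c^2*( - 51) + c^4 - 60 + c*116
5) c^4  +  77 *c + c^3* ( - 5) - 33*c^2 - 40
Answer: 4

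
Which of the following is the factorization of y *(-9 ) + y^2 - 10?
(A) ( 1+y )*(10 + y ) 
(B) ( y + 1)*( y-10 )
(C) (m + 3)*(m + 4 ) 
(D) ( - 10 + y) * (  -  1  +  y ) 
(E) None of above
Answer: B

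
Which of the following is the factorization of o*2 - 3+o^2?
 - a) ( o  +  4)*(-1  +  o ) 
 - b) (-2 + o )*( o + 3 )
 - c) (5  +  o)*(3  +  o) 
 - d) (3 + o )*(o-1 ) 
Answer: d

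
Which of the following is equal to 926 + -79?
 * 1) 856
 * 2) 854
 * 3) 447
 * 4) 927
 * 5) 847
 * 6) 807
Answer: 5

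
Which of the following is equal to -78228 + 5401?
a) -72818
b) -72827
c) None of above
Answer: b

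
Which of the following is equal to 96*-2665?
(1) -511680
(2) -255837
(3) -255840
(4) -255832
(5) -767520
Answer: 3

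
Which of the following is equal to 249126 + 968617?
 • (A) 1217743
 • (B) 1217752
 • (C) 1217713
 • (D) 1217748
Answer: A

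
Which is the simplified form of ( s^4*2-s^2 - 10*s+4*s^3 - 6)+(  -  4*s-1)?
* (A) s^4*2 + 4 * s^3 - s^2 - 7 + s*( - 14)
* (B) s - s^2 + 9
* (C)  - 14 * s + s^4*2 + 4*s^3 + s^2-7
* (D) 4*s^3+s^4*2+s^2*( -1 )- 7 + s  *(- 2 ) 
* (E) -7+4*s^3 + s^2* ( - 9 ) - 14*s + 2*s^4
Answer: A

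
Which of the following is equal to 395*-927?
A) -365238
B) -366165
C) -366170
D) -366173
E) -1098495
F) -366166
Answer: B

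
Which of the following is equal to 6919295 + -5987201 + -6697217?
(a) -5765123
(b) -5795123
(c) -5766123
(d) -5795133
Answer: a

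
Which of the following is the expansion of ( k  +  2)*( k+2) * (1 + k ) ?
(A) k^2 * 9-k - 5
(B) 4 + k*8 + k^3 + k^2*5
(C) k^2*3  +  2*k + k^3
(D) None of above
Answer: B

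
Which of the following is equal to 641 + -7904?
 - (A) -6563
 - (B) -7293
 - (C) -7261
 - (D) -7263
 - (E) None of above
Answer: D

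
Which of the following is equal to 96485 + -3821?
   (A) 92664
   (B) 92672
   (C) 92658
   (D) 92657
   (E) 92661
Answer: A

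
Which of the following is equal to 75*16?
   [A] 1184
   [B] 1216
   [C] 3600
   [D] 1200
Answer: D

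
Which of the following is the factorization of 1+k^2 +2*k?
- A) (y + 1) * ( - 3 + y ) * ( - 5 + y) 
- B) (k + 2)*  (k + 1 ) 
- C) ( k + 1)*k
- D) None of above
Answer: D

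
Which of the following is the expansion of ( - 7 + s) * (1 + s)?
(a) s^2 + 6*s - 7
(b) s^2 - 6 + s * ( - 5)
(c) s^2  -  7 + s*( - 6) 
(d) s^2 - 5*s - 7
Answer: c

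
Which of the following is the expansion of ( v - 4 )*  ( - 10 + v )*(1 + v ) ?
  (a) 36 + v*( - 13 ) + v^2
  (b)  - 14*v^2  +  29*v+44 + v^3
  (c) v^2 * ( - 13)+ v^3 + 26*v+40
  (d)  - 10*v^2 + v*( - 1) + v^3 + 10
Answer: c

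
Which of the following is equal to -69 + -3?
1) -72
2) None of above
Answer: 1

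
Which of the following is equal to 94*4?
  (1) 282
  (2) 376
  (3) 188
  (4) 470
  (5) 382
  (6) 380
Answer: 2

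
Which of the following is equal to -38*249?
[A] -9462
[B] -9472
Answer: A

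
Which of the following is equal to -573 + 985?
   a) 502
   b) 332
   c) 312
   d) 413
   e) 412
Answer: e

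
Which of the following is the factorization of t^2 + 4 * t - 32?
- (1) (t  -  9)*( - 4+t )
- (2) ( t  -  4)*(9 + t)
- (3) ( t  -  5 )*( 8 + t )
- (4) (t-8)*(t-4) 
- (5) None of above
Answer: 5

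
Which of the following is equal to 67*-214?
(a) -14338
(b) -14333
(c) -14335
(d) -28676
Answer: a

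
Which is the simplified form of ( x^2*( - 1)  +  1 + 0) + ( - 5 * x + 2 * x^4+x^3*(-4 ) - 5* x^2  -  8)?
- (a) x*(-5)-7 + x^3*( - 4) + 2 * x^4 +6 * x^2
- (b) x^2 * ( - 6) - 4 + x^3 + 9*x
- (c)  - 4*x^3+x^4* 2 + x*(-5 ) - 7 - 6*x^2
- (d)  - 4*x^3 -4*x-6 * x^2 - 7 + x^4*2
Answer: c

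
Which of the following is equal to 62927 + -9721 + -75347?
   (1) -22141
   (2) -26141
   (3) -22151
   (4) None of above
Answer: 1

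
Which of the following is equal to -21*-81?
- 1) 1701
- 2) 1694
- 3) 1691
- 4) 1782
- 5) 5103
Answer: 1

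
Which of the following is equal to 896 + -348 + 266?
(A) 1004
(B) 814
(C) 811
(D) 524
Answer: B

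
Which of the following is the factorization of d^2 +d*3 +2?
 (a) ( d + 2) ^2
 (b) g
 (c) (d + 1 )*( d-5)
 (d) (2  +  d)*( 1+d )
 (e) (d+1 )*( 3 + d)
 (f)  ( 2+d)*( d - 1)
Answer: d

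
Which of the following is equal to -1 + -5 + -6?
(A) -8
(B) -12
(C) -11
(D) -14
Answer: B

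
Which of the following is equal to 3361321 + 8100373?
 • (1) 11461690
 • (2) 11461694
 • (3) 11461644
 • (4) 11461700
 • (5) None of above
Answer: 2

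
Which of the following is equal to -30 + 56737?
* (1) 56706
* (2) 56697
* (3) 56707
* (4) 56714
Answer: 3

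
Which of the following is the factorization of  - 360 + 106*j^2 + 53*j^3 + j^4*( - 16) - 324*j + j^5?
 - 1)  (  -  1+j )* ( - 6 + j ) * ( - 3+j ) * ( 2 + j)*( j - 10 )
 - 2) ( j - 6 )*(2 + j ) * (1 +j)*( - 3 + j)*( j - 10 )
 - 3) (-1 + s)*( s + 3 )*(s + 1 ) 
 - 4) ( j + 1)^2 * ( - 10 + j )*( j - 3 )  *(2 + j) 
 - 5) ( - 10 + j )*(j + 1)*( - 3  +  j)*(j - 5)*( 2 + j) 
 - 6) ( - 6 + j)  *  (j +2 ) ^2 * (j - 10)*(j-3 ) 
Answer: 2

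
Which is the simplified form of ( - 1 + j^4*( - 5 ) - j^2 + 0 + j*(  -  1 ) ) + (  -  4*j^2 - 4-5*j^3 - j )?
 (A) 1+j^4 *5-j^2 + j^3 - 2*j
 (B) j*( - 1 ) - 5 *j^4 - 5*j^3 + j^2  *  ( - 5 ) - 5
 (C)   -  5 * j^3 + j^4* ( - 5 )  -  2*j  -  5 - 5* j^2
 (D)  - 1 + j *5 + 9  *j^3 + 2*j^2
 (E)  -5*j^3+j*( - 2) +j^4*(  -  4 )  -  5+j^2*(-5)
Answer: C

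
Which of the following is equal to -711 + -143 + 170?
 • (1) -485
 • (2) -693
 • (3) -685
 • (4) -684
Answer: 4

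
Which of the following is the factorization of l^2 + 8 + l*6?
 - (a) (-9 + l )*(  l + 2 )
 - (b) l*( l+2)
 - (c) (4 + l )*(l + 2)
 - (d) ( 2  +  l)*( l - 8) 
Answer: c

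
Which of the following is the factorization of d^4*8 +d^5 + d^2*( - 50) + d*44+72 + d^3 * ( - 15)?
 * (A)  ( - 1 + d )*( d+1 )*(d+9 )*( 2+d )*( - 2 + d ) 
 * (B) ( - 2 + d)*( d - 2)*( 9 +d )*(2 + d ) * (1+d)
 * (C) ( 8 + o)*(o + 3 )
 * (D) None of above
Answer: B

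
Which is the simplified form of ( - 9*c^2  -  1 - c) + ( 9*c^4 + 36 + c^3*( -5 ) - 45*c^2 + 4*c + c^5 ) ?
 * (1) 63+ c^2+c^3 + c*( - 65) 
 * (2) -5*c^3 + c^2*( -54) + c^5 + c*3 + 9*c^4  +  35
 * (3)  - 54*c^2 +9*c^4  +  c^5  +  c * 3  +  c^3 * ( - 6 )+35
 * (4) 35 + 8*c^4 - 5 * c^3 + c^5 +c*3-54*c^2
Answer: 2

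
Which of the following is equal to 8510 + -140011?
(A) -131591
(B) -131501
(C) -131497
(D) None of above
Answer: B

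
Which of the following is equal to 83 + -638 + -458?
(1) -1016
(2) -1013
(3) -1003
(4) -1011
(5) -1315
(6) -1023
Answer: 2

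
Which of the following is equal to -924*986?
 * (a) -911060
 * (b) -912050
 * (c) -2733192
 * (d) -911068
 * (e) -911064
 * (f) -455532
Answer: e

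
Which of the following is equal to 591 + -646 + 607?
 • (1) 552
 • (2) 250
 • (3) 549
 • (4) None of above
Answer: 1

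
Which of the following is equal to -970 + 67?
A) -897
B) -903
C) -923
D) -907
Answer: B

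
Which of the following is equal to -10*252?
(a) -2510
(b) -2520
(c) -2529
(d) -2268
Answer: b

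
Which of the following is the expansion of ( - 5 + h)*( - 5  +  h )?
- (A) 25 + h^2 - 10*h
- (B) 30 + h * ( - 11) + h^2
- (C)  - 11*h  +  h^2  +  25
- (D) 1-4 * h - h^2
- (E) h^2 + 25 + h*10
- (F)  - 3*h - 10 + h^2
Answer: A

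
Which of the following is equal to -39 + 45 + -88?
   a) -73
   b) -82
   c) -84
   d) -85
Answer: b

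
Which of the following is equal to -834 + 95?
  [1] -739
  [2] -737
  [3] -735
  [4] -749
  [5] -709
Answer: 1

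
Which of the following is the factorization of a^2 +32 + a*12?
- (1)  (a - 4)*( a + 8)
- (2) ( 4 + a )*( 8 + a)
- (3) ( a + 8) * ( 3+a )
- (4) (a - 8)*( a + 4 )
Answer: 2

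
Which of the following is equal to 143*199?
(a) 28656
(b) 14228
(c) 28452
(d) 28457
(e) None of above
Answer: d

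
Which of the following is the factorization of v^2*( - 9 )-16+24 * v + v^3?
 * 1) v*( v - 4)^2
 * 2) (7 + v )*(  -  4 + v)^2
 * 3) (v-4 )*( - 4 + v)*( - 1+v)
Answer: 3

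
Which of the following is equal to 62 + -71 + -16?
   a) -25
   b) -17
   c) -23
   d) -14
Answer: a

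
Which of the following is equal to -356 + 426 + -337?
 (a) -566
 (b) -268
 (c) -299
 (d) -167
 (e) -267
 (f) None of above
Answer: e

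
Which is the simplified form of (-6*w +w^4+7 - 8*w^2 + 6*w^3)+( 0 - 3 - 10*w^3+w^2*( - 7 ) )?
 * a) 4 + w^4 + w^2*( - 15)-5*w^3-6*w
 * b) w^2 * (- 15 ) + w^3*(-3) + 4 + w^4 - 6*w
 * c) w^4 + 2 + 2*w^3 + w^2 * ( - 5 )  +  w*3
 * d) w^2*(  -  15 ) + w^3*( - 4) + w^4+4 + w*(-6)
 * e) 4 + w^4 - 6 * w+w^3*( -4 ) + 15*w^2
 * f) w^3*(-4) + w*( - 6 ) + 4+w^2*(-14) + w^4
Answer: d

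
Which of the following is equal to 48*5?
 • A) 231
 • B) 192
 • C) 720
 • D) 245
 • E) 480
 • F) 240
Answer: F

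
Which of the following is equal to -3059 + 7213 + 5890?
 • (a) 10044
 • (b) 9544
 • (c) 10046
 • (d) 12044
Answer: a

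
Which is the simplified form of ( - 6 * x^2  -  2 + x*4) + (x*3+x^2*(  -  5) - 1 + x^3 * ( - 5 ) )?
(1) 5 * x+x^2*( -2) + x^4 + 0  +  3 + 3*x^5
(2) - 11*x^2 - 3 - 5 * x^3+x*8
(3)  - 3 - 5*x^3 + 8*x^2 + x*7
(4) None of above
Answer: 4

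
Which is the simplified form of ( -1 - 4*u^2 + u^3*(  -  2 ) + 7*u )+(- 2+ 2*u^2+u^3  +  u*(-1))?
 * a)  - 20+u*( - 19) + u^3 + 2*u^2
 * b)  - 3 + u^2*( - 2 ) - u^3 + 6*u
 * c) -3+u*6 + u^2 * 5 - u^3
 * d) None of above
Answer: b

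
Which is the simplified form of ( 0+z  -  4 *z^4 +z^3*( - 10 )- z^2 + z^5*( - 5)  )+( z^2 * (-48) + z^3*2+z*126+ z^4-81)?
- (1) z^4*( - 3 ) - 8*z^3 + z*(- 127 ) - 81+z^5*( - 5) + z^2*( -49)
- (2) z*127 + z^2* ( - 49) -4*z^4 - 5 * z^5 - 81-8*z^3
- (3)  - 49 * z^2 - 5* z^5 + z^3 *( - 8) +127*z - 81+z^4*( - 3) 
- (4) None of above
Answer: 3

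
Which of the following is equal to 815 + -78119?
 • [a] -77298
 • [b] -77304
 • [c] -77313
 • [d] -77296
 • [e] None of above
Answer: b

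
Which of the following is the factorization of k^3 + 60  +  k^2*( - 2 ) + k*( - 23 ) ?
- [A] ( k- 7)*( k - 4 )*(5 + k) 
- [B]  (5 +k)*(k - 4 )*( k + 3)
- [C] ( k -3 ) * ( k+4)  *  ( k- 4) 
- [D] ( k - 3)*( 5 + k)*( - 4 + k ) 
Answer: D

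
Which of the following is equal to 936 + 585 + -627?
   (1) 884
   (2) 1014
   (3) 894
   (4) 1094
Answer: 3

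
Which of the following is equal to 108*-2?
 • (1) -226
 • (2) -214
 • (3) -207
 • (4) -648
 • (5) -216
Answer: 5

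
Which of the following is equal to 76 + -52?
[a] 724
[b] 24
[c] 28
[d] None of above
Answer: b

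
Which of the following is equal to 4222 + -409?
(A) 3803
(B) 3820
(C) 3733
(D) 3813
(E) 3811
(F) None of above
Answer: D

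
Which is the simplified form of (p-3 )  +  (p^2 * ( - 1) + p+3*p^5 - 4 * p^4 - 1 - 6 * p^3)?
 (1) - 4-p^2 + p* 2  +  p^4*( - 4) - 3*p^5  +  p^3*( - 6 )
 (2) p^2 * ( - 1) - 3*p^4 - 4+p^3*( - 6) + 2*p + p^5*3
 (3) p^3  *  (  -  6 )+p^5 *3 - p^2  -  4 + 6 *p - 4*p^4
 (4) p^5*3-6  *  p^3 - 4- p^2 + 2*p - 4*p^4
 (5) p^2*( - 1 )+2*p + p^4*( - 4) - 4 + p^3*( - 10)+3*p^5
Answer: 4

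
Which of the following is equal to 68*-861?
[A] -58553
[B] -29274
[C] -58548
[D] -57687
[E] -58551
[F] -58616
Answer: C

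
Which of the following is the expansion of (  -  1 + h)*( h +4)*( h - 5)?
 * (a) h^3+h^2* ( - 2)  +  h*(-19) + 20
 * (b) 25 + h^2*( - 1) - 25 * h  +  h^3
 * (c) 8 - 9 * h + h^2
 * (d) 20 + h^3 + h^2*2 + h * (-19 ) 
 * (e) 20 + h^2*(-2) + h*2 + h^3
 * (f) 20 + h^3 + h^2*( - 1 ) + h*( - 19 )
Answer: a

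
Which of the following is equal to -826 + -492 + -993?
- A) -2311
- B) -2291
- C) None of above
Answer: A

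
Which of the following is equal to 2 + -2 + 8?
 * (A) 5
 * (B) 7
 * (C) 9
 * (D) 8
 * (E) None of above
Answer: D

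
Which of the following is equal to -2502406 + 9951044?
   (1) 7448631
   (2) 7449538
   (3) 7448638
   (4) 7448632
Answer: 3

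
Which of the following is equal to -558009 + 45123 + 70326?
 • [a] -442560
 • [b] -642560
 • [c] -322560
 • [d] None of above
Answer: a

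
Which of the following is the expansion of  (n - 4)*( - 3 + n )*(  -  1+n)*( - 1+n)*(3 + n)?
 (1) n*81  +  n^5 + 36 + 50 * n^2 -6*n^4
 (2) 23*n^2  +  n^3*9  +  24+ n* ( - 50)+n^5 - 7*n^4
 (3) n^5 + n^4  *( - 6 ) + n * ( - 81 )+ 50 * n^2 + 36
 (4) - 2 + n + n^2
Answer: 3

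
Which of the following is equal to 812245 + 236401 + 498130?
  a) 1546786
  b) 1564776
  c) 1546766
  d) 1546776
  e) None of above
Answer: d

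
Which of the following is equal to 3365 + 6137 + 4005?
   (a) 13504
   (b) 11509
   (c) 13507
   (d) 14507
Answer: c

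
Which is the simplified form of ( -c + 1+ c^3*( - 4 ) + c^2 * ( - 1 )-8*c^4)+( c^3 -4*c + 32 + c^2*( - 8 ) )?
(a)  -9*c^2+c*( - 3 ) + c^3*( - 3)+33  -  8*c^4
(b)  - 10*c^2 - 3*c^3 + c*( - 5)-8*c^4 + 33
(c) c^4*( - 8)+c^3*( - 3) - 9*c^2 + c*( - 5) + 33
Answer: c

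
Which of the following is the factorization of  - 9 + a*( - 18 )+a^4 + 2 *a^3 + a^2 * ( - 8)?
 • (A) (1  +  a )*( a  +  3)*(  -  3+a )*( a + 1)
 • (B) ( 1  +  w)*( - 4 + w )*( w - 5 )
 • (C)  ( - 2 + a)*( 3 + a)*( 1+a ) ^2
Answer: A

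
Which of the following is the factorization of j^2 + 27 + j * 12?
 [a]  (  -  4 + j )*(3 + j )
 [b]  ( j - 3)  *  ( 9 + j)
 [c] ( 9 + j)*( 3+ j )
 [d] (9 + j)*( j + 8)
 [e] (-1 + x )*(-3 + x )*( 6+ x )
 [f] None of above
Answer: c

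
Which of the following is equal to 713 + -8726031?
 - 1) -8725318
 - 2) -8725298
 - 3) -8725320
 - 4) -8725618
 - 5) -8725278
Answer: 1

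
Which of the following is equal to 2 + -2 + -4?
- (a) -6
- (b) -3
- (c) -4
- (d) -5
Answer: c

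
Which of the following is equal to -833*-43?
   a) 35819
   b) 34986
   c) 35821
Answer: a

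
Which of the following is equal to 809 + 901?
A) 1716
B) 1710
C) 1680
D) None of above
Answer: B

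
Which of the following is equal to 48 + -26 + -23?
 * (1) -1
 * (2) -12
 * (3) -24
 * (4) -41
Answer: 1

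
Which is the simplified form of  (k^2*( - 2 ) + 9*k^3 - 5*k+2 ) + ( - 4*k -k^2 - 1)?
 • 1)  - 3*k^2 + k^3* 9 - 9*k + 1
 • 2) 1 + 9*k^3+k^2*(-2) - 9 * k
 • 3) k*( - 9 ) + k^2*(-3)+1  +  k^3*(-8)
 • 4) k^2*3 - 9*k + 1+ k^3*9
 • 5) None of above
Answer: 1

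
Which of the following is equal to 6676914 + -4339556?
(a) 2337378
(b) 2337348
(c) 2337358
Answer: c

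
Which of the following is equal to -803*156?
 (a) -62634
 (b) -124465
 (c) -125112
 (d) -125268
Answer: d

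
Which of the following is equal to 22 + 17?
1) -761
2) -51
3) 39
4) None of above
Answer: 3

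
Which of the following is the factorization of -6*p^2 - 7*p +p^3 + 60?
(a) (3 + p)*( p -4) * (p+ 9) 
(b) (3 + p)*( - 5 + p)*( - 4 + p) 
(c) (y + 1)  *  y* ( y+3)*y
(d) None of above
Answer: b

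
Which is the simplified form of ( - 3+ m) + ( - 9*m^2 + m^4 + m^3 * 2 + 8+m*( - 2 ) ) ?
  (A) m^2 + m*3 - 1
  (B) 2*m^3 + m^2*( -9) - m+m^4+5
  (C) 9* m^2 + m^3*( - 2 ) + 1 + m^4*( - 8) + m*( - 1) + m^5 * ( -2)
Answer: B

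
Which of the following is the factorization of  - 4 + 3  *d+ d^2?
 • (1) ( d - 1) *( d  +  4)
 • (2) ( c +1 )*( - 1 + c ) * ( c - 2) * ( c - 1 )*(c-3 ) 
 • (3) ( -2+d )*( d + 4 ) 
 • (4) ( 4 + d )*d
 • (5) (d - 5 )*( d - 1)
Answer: 1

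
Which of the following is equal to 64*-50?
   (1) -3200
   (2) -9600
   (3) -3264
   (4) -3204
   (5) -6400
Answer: 1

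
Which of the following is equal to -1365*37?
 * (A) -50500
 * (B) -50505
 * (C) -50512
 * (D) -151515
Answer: B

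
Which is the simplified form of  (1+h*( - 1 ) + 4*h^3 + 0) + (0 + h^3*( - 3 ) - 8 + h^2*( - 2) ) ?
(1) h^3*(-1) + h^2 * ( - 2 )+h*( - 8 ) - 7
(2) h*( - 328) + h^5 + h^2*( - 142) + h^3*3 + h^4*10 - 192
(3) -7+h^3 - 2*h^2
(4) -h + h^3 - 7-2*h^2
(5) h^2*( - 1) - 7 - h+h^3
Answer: 4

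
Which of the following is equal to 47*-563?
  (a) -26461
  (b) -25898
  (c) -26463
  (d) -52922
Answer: a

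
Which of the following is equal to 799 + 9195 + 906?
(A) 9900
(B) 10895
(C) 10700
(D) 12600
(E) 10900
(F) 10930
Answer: E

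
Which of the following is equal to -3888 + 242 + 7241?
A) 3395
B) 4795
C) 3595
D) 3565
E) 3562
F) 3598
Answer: C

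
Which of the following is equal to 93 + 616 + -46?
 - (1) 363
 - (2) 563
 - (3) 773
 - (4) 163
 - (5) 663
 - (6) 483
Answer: 5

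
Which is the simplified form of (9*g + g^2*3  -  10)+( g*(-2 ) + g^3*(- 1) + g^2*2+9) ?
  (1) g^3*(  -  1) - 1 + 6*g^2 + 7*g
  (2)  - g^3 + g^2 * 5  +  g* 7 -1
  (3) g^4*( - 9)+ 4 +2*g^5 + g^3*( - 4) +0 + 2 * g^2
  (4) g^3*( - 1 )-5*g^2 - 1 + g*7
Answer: 2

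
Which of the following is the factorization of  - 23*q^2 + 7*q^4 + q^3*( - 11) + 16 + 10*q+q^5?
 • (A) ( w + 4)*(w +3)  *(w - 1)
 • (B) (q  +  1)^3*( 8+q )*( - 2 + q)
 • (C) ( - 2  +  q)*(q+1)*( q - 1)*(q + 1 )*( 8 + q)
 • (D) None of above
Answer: C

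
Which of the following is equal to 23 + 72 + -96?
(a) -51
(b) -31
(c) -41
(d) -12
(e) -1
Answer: e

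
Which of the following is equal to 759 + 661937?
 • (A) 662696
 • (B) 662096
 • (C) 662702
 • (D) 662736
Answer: A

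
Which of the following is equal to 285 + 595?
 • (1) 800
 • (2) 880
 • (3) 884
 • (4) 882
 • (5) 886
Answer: 2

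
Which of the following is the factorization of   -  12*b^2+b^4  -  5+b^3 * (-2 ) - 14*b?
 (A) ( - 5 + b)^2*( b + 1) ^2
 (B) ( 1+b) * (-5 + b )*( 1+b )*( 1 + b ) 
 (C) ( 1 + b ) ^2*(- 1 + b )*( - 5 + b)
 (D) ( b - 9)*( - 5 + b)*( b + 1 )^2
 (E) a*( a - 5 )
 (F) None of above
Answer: B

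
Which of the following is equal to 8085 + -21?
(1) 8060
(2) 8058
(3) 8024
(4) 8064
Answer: 4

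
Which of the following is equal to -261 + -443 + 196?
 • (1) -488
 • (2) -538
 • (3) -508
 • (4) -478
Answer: 3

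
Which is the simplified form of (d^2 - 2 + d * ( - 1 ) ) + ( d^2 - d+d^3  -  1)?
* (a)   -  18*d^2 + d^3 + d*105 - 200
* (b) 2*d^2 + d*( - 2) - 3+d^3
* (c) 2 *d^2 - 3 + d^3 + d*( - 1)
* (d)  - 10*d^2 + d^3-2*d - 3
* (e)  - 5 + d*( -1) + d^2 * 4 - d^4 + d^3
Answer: b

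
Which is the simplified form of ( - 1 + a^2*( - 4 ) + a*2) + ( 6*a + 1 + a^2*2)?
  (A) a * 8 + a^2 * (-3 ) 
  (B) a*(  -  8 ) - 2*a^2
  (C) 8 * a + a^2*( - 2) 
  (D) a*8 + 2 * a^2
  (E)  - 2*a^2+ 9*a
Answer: C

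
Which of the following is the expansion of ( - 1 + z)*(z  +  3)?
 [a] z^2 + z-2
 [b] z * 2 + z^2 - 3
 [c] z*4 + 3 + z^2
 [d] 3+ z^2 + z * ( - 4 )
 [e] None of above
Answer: b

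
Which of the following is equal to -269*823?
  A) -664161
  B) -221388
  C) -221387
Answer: C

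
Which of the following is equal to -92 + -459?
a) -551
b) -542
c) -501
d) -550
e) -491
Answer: a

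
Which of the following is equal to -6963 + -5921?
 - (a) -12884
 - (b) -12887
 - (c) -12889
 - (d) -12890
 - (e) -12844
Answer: a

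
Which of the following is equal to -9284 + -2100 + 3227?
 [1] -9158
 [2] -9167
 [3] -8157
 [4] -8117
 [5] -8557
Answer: 3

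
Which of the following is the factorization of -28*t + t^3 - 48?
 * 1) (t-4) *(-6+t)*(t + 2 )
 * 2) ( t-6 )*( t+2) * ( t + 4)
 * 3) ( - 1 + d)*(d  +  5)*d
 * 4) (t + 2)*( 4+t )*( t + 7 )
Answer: 2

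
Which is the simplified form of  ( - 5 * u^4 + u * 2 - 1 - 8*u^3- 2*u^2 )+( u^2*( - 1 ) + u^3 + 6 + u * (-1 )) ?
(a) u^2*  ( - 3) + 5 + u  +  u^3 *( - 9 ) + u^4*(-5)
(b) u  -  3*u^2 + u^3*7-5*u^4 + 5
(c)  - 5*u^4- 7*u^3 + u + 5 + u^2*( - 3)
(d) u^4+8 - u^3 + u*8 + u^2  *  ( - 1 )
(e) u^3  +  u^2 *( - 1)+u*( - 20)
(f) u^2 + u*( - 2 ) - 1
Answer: c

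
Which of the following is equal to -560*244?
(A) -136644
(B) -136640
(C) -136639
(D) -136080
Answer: B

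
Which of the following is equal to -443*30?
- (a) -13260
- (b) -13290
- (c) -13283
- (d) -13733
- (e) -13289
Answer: b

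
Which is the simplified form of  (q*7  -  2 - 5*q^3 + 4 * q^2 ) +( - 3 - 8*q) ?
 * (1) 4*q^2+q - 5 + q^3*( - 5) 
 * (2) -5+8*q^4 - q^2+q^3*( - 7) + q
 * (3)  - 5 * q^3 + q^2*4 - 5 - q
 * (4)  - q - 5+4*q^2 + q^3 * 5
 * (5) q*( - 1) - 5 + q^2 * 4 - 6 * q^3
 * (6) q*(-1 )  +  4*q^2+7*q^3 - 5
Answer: 3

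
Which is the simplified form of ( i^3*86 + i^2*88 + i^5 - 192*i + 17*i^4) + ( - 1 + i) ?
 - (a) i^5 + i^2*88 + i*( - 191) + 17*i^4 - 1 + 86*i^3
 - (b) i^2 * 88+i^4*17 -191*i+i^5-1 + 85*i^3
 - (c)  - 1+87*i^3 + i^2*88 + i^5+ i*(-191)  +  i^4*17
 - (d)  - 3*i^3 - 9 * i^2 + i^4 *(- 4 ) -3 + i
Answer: a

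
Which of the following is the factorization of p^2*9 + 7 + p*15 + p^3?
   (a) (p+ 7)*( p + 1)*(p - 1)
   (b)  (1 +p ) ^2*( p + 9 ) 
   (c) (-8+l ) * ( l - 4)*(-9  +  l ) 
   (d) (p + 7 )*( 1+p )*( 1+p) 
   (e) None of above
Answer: d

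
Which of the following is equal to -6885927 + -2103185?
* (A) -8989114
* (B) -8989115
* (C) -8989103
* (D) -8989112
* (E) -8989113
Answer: D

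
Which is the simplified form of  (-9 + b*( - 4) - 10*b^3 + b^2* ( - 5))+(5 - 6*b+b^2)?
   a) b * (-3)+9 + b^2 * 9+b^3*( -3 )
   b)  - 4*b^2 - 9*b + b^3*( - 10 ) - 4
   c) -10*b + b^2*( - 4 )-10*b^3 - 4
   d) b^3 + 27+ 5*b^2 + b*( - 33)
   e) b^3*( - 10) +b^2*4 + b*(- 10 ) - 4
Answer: c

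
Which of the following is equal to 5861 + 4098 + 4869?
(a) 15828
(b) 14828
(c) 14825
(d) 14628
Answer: b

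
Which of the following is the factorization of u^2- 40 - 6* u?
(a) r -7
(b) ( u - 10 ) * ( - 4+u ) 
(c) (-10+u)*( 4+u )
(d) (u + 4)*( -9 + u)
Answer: c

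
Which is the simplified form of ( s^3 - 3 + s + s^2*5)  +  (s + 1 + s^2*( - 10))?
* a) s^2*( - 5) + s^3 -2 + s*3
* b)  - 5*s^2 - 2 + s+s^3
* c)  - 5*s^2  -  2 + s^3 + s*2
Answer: c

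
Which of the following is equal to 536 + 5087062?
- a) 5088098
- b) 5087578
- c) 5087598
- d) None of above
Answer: c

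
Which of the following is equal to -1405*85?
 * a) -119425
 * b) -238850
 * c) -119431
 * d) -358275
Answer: a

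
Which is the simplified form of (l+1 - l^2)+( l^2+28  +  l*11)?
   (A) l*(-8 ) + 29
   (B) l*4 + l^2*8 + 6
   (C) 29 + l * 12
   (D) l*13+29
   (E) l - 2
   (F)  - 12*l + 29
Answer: C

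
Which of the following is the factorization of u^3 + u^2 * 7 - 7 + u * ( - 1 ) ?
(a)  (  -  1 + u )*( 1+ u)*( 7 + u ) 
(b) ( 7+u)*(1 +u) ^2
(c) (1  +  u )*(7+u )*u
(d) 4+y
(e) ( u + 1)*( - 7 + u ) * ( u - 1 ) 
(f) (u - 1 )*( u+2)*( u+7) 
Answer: a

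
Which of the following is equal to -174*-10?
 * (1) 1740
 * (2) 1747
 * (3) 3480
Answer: 1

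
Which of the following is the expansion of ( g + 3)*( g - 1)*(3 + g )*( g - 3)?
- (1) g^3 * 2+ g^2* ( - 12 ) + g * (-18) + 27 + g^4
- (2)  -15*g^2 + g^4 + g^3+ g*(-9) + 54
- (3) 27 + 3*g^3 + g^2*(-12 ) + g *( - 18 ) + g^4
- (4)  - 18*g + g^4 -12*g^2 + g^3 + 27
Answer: 1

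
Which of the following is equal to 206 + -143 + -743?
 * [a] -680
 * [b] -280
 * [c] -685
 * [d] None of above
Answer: a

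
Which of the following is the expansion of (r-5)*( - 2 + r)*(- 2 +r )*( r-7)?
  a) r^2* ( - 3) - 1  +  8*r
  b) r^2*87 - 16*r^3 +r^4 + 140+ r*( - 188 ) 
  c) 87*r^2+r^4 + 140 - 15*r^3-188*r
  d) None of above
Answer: b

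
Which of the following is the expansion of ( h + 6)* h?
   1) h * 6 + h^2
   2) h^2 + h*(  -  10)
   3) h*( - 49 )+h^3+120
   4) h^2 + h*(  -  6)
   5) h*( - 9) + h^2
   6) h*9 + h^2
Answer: 1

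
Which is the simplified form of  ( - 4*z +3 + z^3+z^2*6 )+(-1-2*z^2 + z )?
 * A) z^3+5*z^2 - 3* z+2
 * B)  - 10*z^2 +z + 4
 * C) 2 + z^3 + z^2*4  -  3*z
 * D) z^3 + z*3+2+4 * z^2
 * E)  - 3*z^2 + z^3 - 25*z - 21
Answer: C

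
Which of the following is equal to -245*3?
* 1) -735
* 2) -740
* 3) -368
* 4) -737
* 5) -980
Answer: 1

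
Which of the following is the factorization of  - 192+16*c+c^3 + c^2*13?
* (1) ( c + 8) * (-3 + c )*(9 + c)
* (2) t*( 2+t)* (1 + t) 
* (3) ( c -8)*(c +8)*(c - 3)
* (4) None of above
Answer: 4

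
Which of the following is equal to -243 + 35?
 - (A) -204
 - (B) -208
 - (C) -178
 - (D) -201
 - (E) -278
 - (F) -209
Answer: B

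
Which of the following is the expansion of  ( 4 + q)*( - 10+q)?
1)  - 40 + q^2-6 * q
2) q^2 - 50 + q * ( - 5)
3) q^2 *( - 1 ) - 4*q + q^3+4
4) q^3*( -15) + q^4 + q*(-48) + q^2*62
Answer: 1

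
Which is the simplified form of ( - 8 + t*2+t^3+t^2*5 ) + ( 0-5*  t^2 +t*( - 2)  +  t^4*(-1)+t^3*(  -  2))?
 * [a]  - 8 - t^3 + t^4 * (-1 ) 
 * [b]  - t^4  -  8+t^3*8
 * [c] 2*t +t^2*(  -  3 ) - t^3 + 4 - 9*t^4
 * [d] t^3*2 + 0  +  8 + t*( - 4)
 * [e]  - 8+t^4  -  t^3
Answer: a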